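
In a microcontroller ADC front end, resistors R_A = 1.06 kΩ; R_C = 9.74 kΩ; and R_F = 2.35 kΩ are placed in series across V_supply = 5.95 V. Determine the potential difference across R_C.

V ≈ 4.41 V

Series total: ΣR = 1.06 + 9.74 + 2.35 = 13.15 kΩ.
Voltage divider: V = V_supply · (9.740 / 13.15) = 5.95 × 0.7407 = 4.407 V.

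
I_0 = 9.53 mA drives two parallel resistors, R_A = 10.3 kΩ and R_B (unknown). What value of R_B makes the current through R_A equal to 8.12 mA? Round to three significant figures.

The fraction through R_A equals R_B/(R_A+R_B).
8.12/9.53 = R_B/(R_A + R_B) → R_B = R_A · (0.8520)/(1 − 0.8520) = 10.3 × 5.759 = 59.32 kΩ.

R_B ≈ 59.3 kΩ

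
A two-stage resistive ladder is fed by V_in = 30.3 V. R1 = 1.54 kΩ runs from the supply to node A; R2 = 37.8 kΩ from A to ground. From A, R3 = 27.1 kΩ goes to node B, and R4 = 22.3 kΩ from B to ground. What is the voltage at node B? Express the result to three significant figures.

The second stage (R3 + R4 = 49.40 kΩ) loads node A in parallel with R2.
Effective lower resistance at A: R2 ‖ 49.40 = 21.41 kΩ.
First divider: V_A = V_in · 21.41/(1.54 + 21.41) = 28.27 V.
Then the unloaded second divider: V_B = V_A × R4/(R3+R4) = 28.27 × 0.4514 = 12.76 V.

V_B ≈ 12.8 V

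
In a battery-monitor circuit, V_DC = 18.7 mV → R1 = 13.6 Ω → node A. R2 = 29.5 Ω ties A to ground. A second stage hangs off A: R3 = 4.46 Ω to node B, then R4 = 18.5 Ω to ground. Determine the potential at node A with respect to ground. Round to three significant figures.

V_A ≈ 9.11 mV

The second stage (R3 + R4 = 22.96 Ω) loads node A in parallel with R2.
Effective lower resistance at A: R2 ‖ 22.96 = 12.91 Ω.
V_A = 18.7 × 12.91/(13.6 + 12.91) = 9.107 mV.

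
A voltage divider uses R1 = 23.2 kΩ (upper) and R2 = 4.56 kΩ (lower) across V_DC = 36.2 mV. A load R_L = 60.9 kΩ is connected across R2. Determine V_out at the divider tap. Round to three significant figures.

V_out ≈ 5.60 mV

The load sits in parallel with R2, giving an effective lower resistance R2' = R2·R_L/(R2+R_L) = 4.242 kΩ.
Voltage divider with the loaded lower leg: V_out = 36.2 × 4.242/(23.2 + 4.242) = 36.2 × 0.1546 = 5.596 mV.
(Unloaded it would be 5.95 mV; the load pulls it down.)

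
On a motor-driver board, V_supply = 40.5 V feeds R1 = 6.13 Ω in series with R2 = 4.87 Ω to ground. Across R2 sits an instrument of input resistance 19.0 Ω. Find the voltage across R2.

V_out ≈ 15.7 V

First combine the lower leg with the load: R2 ‖ R_L = 3.876 Ω.
Voltage divider with the loaded lower leg: V_out = 40.5 × 3.876/(6.13 + 3.876) = 40.5 × 0.3874 = 15.69 V.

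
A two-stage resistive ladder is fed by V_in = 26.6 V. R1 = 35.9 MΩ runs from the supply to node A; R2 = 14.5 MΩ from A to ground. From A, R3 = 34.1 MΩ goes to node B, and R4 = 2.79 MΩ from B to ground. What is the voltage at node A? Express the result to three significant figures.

V_A ≈ 5.98 V

Node A sees R2 in parallel with the series input of stage 2, R3 + R4 = 36.89 MΩ.
R2 ‖ (R3+R4) = 10.41 MΩ.
V_A = 26.6 × 10.41/(35.9 + 10.41) = 5.979 V.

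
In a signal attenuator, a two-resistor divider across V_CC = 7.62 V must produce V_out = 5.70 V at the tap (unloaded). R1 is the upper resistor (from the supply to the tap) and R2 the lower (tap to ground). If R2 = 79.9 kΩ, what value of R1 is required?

R1 ≈ 26.9 kΩ

Required fraction k = V_out/V_CC = 0.7480.
So R1 = R2 · (V_CC/V_out − 1) = 79.9 × (7.62/5.70 − 1) = 79.9 × 0.3368 = 26.91 kΩ.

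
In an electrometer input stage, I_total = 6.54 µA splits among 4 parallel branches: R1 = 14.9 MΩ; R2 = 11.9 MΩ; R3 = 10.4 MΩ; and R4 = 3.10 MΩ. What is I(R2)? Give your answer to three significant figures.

I ≈ 0.964 µA

Conductances: ΣG = 1/14.9 + 1/11.9 + 1/10.4 + 1/3.10 = 0.5699 (1/MΩ).
By the current-divider rule, I = I_total · G_k/ΣG = 6.54 × 0.1475 = 0.9644 µA.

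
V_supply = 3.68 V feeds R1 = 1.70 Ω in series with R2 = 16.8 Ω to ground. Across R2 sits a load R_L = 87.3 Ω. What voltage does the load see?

V_out ≈ 3.28 V

The load sits in parallel with R2, giving an effective lower resistance R2' = R2·R_L/(R2+R_L) = 14.09 Ω.
Then V_out = V_supply · R2'/(R1 + R2') = 3.68 × 14.09/15.79 = 3.284 V.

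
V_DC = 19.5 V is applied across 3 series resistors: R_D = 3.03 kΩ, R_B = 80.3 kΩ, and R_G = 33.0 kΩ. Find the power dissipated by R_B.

P ≈ 2.26 mW

Series current I = V_DC/ΣR = 19.5/116.3 = 0.1676 mA.
V(R_B) = I·R = 13.46 V; P = V·I = 13.46 × 0.1676 = 2.256 mW.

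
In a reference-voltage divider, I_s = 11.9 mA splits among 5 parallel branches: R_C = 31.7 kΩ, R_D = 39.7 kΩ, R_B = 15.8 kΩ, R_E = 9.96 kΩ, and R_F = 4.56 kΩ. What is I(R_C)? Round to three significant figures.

I ≈ 0.854 mA

ΣG = 1/31.7 + 1/39.7 + 1/15.8 + 1/9.96 + 1/4.56 = 0.4397.
Current divider: I(R_C) = I_s · G_k/ΣG = 11.9 × (0.03155/0.4397) = 11.9 × 0.07174 = 0.8537 mA.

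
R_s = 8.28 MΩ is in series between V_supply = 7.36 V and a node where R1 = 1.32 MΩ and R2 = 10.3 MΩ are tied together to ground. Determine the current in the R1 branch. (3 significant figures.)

Combine the parallel branches: R_p = (1/1.32 + 1/10.3)⁻¹ = 1.170 MΩ.
V_A by voltage divider: V_A = 7.36 × 1.170/(8.28 + 1.170) = 0.9113 V.
I(R1) = V_A / R1 = 0.9113/1.32 = 0.6904 µA.
(Check via current divider: I_total = 0.7788 µA; share G_k/ΣG = 0.8864 → same result.)

I ≈ 0.690 µA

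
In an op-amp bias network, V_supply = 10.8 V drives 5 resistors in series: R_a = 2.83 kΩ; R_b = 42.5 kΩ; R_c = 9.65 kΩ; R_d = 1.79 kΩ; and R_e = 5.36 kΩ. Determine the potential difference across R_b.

V ≈ 7.39 V

ΣR = 2.83 + 42.5 + 9.65 + 1.79 + 5.36 = 62.13 kΩ.
Voltage divider: V = V_supply · (42.50 / 62.13) = 10.8 × 0.6840 = 7.388 V.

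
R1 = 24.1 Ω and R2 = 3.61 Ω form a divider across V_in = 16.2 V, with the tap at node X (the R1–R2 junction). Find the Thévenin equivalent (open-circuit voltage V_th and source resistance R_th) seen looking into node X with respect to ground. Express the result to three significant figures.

V_th ≈ 2.11 V, R_th ≈ 3.14 Ω

V_th is the unloaded tap voltage: V_in · R2/(R1+R2) = 16.2 × 0.1303 = 2.111 V.
Looking into X with the source shorted: R_th = R1·R2/(R1+R2) = 24.10 × 3.61/27.71 = 3.140 Ω.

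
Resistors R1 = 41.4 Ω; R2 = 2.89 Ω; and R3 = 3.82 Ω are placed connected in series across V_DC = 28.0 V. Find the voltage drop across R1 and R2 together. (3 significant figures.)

V ≈ 25.8 V

Total series resistance ΣR = 41.4 + 2.89 + 3.82 = 48.11 Ω.
R_{R1..R2} = 41.4 + 2.89 = 44.29 Ω.
By the voltage-divider rule, V = 28.0 × 44.29/48.11 = 25.78 V.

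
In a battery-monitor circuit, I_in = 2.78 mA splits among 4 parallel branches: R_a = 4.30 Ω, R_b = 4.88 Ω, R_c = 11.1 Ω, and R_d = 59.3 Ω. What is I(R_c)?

Total conductance ΣG = 1/4.30 + 1/4.88 + 1/11.1 + 1/59.3 = 0.5444 (units of 1/Ω).
Current divider: I(R_c) = I_in · G_k/ΣG = 2.78 × (0.09009/0.5444) = 2.78 × 0.1655 = 0.4600 mA.

I ≈ 0.460 mA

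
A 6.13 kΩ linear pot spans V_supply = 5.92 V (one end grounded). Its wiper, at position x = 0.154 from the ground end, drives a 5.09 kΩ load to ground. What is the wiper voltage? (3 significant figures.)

V_out ≈ 0.788 V

Split the track: R_lower = x·R_p = 0.9440 kΩ, R_upper = (1−x)·R_p = 5.186 kΩ.
Lower segment in parallel with the load: 0.9440 ‖ 5.09 = 0.7963 kΩ.
Loaded-divider output: V_out = 5.92 × 0.1331 = 0.7880 V.
(Unloaded: V_out = x·V_supply = 0.912 V.)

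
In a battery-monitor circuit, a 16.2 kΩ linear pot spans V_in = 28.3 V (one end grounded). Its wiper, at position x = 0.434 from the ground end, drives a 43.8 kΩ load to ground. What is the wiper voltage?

V_out ≈ 11.3 V

Split the track: R_lower = x·R_p = 7.031 kΩ, R_upper = (1−x)·R_p = 9.169 kΩ.
R_L loads the lower segment: effective lower R = 6.058 kΩ.
V_out = 28.3 × 6.058/(9.169 + 6.058) = 11.26 V.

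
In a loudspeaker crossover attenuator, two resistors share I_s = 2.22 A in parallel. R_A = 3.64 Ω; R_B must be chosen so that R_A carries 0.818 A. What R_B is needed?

R_B ≈ 2.12 Ω

In a two-way split, I_A/I_s = R_B/(R_A + R_B).
0.818/2.22 = R_B/(R_A + R_B) → R_B = R_A · (0.3685)/(1 − 0.3685) = 3.64 × 0.5835 = 2.124 Ω.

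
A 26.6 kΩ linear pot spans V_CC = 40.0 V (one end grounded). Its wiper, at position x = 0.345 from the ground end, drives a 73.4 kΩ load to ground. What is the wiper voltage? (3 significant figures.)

The pot divides into 17.42 kΩ above the wiper and 9.177 kΩ below.
(x·R_p) ‖ R_L = 8.157 kΩ.
V_out = 40.0 × 8.157/(17.42 + 8.157) = 12.76 V.
(Unloaded: V_out = x·V_CC = 13.8 V.)

V_out ≈ 12.8 V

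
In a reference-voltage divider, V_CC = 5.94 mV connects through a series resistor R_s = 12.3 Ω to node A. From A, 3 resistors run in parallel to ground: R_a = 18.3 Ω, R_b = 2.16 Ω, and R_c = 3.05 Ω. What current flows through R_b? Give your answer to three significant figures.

I ≈ 0.241 mA

Combine the parallel branches: R_p = (1/18.3 + 1/2.16 + 1/3.05)⁻¹ = 1.183 Ω.
V_A = 5.94 × 1.183/13.48 = 0.5211 mV.
I(R_b) = V_A / R_b = 0.5211/2.16 = 0.2412 mA.
(Equivalently: I_total = 0.4406 mA, then current-divider fraction G_k/ΣG = 0.5476.)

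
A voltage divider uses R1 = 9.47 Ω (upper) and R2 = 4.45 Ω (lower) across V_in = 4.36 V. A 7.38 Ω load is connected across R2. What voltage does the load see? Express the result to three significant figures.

V_out ≈ 0.988 V

The load sits in parallel with R2, giving an effective lower resistance R2' = R2·R_L/(R2+R_L) = 2.776 Ω.
Voltage divider with the loaded lower leg: V_out = 4.36 × 2.776/(9.47 + 2.776) = 4.36 × 0.2267 = 0.9884 V.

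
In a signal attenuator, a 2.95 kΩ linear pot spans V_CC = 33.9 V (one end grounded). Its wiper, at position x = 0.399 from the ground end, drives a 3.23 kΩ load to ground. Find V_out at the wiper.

V_out ≈ 11.1 V

Lower segment x·R_p = 1.177 kΩ; upper segment (1−x)·R_p = 1.773 kΩ.
Lower segment in parallel with the load: 1.177 ‖ 3.23 = 0.8627 kΩ.
V_out = 33.9 × 0.8627/(1.773 + 0.8627) = 11.10 V.
(Unloaded: V_out = x·V_CC = 13.5 V.)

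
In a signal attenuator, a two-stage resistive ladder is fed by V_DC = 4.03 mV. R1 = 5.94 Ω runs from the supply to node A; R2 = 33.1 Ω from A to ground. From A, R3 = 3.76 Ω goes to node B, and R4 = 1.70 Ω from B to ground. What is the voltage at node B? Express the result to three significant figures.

V_B ≈ 0.553 mV

The second stage (R3 + R4 = 5.460 Ω) loads node A in parallel with R2.
R2 ‖ (R3+R4) = 4.687 Ω.
So V_A = 4.03 × 0.4410 = 1.777 mV.
Then the unloaded second divider: V_B = V_A × R4/(R3+R4) = 1.777 × 0.3114 = 0.5534 mV.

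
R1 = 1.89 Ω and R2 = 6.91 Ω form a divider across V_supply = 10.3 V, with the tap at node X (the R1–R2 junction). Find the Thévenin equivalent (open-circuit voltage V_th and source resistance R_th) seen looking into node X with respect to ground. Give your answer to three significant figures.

Open-circuit (no load on X): V_th = V_supply · R2/(R1 + R2) = 10.3 × 6.91/(1.890 + 6.91) = 8.088 V.
Zeroing V_supply shorts the top of R1 to ground, so R_th = R1 ‖ R2 = 1.484 Ω.

V_th ≈ 8.09 V, R_th ≈ 1.48 Ω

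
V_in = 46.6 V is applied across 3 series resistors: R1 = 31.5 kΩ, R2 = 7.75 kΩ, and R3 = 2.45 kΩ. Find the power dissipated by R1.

P ≈ 39.3 mW

ΣR = 41.70 kΩ → I = 46.6/41.70 = 1.118 mA.
P(R1) = I²·R1 = (1.118)² × 31.5 = 39.34 mW.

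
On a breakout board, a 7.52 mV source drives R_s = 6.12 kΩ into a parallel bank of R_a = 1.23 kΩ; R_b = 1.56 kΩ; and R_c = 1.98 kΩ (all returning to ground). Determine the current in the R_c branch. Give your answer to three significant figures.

Equivalent of the parallel group: R_p = 0.5104 kΩ.
Node voltage V_A = V_in · R_p/(R_s + R_p) = 7.52 × 0.07698 = 0.5789 mV.
I(R_c) = V_A / R_c = 0.5789/1.98 = 0.2924 µA.

I ≈ 0.292 µA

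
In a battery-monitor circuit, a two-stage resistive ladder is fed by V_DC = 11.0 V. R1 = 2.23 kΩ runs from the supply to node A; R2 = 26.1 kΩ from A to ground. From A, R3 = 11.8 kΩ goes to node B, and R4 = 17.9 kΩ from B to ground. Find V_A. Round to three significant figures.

The second stage (R3 + R4 = 29.70 kΩ) loads node A in parallel with R2.
Effective lower resistance at A: R2 ‖ 29.70 = 13.89 kΩ.
First divider: V_A = V_DC · 13.89/(2.23 + 13.89) = 9.478 V.

V_A ≈ 9.48 V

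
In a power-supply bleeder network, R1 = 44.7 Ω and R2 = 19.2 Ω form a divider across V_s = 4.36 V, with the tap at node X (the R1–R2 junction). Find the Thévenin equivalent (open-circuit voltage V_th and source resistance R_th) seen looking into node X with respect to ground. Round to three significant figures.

V_th ≈ 1.31 V, R_th ≈ 13.4 Ω

With X open, the divider is unloaded: V_th = 4.36 × 19.2/63.90 = 1.310 V.
With V_s suppressed (replaced by a short), R_th = R1 ‖ R2 = (44.70 × 19.2)/(44.70 + 19.2) = 13.43 Ω.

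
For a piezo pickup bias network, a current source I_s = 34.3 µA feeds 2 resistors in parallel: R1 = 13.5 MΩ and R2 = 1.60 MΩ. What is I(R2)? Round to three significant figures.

I ≈ 30.7 µA

Two-branch current divider: I_k = I_s · R_other/(R_1 + R_2).
So I = 34.3 × 13.5/15.10 = 30.67 µA.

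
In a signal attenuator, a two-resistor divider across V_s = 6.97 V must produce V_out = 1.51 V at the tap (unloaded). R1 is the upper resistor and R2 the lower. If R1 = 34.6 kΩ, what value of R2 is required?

Required fraction k = V_out/V_s = 0.2166.
R2 = R1 · 0.2166/(1 − 0.2166) = 9.569 kΩ.

R2 ≈ 9.57 kΩ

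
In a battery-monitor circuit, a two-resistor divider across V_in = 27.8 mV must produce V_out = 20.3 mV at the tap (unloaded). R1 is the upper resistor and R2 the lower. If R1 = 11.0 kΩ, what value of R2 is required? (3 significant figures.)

R2 ≈ 29.8 kΩ

V_out/V_in = R2/(R1+R2) = 0.7302.
So R2 = R1 · V_out/(V_in − V_out) = 11.0 × 20.3/(27.8 − 20.3) = 11.0 × 2.707 = 29.77 kΩ.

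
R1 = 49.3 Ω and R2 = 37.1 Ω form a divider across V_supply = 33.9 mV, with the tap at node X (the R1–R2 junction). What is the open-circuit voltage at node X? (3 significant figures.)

V_th ≈ 14.6 mV

V_th is the unloaded tap voltage: V_supply · R2/(R1+R2) = 33.9 × 0.4294 = 14.56 mV.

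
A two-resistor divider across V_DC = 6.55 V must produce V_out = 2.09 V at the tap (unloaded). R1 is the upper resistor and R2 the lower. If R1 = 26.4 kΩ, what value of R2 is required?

The divider ratio is R2/(R1+R2) = 2.09/6.55 = 0.3191.
R2 = R1 · 0.3191/(1 − 0.3191) = 12.37 kΩ.

R2 ≈ 12.4 kΩ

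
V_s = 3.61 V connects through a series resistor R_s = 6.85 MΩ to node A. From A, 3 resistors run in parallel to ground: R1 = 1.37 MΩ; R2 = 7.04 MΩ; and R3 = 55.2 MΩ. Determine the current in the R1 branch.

I ≈ 0.371 µA

Parallel bank: R_p = 1/(1/1.37 + 1/7.04 + 1/55.2) = 1.123 MΩ.
V_A = 3.61 × 1.123/7.973 = 0.5087 V.
Branch current I = V_A/R1 = 0.5087/1.37 = 0.3713 µA.
(Check via current divider: I_total = 0.4528 µA; share G_k/ΣG = 0.8201 → same result.)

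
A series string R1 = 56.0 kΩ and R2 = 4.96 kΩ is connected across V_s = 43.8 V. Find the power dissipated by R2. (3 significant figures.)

P ≈ 2.56 mW

The common current is I = 43.8/60.96 = 0.7185 mA.
P(R2) = I²·R2 = (0.7185)² × 4.96 = 2.561 mW.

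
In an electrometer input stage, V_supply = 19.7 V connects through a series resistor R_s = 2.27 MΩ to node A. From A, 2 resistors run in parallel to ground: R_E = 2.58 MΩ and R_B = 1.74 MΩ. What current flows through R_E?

Equivalent of the parallel group: R_p = 1.039 MΩ.
V_A by voltage divider: V_A = 19.7 × 1.039/(2.27 + 1.039) = 6.186 V.
Branch current I = V_A/R_E = 6.186/2.58 = 2.398 µA.

I ≈ 2.40 µA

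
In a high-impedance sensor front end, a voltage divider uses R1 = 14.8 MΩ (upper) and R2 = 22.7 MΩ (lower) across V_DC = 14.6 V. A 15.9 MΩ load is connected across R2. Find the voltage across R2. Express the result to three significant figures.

V_out ≈ 5.65 V

R2 ‖ R_L = (22.7 × 15.9)/(22.7 + 15.9) = 9.351 MΩ.
Voltage divider with the loaded lower leg: V_out = 14.6 × 9.351/(14.8 + 9.351) = 14.6 × 0.3872 = 5.653 V.
(Unloaded it would be 8.84 V; the load pulls it down.)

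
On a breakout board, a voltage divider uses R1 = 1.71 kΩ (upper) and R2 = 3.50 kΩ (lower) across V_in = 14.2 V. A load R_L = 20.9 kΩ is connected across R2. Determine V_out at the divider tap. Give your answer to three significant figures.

V_out ≈ 9.04 V

First combine the lower leg with the load: R2 ‖ R_L = 2.998 kΩ.
Voltage divider with the loaded lower leg: V_out = 14.2 × 2.998/(1.71 + 2.998) = 14.2 × 0.6368 = 9.042 V.
(Unloaded it would be 9.54 V; the load pulls it down.)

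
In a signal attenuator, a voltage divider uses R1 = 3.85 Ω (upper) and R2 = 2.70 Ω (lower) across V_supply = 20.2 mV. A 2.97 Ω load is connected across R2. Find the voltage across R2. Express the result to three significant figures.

First combine the lower leg with the load: R2 ‖ R_L = 1.414 Ω.
Now apply the divider: V_out = 20.2 × 0.2687 = 5.427 mV.

V_out ≈ 5.43 mV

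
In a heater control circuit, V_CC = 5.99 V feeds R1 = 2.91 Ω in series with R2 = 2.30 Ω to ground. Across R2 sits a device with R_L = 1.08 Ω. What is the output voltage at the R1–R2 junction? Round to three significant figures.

First combine the lower leg with the load: R2 ‖ R_L = 0.7349 Ω.
Now apply the divider: V_out = 5.99 × 0.2016 = 1.208 V.
(Unloaded it would be 2.64 V; the load pulls it down.)

V_out ≈ 1.21 V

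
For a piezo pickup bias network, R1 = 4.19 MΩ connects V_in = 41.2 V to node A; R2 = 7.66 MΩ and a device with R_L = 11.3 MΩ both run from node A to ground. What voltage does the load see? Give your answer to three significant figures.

R2 ‖ R_L = (7.66 × 11.3)/(7.66 + 11.3) = 4.565 MΩ.
Voltage divider with the loaded lower leg: V_out = 41.2 × 4.565/(4.19 + 4.565) = 41.2 × 0.5214 = 21.48 V.

V_out ≈ 21.5 V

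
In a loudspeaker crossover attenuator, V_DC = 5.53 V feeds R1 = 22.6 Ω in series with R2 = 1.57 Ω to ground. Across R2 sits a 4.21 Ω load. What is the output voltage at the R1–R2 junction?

The load sits in parallel with R2, giving an effective lower resistance R2' = R2·R_L/(R2+R_L) = 1.144 Ω.
Now apply the divider: V_out = 5.53 × 0.04816 = 0.2663 V.
(Unloaded it would be 0.359 V; the load pulls it down.)

V_out ≈ 0.266 V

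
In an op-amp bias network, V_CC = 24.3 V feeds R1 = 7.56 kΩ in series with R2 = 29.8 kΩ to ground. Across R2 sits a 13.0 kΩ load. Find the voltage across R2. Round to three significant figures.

First combine the lower leg with the load: R2 ‖ R_L = 9.051 kΩ.
Now apply the divider: V_out = 24.3 × 0.5449 = 13.24 V.

V_out ≈ 13.2 V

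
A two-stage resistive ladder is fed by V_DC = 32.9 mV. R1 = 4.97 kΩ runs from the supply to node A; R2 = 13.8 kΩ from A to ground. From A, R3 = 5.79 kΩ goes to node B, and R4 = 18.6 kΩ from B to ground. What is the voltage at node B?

V_B ≈ 16.0 mV

Node A sees R2 in parallel with the series input of stage 2, R3 + R4 = 24.39 kΩ.
Effective lower resistance at A: R2 ‖ 24.39 = 8.813 kΩ.
First divider: V_A = V_DC · 8.813/(4.97 + 8.813) = 21.04 mV.
V_B = V_A × 0.7626 = 16.04 mV.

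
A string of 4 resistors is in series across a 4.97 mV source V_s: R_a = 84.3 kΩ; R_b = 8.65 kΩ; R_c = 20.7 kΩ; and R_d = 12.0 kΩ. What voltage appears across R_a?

V ≈ 3.33 mV

Total series resistance ΣR = 84.3 + 8.65 + 20.7 + 12.0 = 125.6 kΩ.
V = V_s · R/ΣR = 4.97 × 0.6709 = 3.334 mV.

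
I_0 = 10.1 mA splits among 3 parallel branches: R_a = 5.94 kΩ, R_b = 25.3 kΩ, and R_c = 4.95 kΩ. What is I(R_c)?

Conductances: ΣG = 1/5.94 + 1/25.3 + 1/4.95 = 0.4099 (1/kΩ).
Current divider: I(R_c) = I_0 · G_k/ΣG = 10.1 × (0.2020/0.4099) = 10.1 × 0.4929 = 4.978 mA.

I ≈ 4.98 mA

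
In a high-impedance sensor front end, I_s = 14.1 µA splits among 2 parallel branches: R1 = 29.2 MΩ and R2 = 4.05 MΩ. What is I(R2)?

I ≈ 12.4 µA

With just two branches, the current splits inversely with resistance.
I(R2) = 14.1 × 29.2/(29.2 + 4.05) = 14.1 × 0.8782 = 12.38 µA.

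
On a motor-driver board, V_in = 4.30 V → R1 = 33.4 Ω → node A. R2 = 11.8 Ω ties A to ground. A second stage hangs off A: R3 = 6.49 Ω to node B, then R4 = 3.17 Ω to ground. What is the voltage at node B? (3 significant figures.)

V_B ≈ 0.194 V

The second stage (R3 + R4 = 9.660 Ω) loads node A in parallel with R2.
Effective lower resistance at A: R2 ‖ 9.660 = 5.312 Ω.
First divider: V_A = V_in · 5.312/(33.4 + 5.312) = 0.5900 V.
V_B = V_A × 0.3282 = 0.1936 V.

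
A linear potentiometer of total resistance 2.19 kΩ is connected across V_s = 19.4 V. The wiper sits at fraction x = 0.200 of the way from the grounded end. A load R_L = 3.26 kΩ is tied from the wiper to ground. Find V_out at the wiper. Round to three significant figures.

Lower segment x·R_p = 0.4380 kΩ; upper segment (1−x)·R_p = 1.752 kΩ.
R_L loads the lower segment: effective lower R = 0.3861 kΩ.
V_out = 19.4 × 0.3861/(1.752 + 0.3861) = 3.503 V.

V_out ≈ 3.50 V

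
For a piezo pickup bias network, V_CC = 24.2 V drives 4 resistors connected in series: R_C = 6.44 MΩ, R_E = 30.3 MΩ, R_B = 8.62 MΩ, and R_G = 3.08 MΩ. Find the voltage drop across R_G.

ΣR = 6.44 + 30.3 + 8.62 + 3.08 = 48.44 MΩ.
Voltage divider: V = V_CC · (3.080 / 48.44) = 24.2 × 0.06358 = 1.539 V.

V ≈ 1.54 V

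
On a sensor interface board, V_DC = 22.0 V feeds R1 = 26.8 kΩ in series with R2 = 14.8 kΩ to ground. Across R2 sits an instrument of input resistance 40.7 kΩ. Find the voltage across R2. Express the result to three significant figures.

First combine the lower leg with the load: R2 ‖ R_L = 10.85 kΩ.
Now apply the divider: V_out = 22.0 × 0.2882 = 6.341 V.

V_out ≈ 6.34 V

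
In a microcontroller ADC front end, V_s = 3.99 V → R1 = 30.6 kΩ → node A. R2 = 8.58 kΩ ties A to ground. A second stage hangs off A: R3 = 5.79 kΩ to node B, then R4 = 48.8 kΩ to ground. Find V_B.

V_B ≈ 0.696 V

Node A sees R2 in parallel with the series input of stage 2, R3 + R4 = 54.59 kΩ.
Effective lower resistance at A: R2 ‖ 54.59 = 7.415 kΩ.
First divider: V_A = V_s · 7.415/(30.6 + 7.415) = 0.7782 V.
Then the unloaded second divider: V_B = V_A × R4/(R3+R4) = 0.7782 × 0.8939 = 0.6957 V.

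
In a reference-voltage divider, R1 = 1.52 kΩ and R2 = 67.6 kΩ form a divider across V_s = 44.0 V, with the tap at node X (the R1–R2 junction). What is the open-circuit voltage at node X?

With X open, the divider is unloaded: V_th = 44.0 × 67.6/69.12 = 43.03 V.

V_th ≈ 43.0 V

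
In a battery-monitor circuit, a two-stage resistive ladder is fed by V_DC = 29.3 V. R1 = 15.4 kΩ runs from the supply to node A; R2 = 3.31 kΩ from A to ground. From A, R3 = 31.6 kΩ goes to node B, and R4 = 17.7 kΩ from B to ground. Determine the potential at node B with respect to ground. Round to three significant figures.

V_B ≈ 1.76 V

Looking into the second stage from A: R3 + R4 = 49.30 kΩ appears in parallel with R2.
Effective lower resistance at A: R2 ‖ 49.30 = 3.102 kΩ.
V_A = 29.3 × 3.102/(15.4 + 3.102) = 4.912 V.
Stage 2 is unloaded, so V_B = V_A · R4/(R3+R4) = 4.912 × 17.7/49.30 = 1.764 V.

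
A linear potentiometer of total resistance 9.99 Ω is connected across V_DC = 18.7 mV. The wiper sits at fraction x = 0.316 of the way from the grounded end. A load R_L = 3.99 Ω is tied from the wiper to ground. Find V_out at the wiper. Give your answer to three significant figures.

The pot divides into 6.833 Ω above the wiper and 3.157 Ω below.
Lower segment in parallel with the load: 3.157 ‖ 3.99 = 1.762 Ω.
Then V_out = V_DC · 1.762/(6.833 + 1.762) = 3.834 mV.

V_out ≈ 3.83 mV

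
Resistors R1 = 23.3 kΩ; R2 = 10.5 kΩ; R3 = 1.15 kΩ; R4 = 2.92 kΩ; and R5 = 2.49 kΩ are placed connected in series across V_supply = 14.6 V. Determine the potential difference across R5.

ΣR = 23.3 + 10.5 + 1.15 + 2.92 + 2.49 = 40.36 kΩ.
Voltage divider: V = V_supply · (2.490 / 40.36) = 14.6 × 0.06169 = 0.9007 V.

V ≈ 0.901 V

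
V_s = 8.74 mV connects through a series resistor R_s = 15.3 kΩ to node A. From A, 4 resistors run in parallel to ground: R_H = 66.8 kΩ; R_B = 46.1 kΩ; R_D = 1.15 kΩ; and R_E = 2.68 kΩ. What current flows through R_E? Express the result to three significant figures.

I ≈ 0.159 µA

Combine the parallel branches: R_p = (1/66.8 + 1/46.1 + 1/1.15 + 1/2.68)⁻¹ = 0.7816 kΩ.
V_A by voltage divider: V_A = 8.74 × 0.7816/(15.3 + 0.7816) = 0.4248 mV.
Branch current I = V_A/R_E = 0.4248/2.68 = 0.1585 µA.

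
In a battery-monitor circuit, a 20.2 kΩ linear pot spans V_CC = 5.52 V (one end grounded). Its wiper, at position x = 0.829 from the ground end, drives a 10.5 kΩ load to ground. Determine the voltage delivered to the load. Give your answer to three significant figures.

V_out ≈ 3.60 V

The pot divides into 3.454 kΩ above the wiper and 16.75 kΩ below.
(x·R_p) ‖ R_L = 6.454 kΩ.
Then V_out = V_CC · 6.454/(3.454 + 6.454) = 3.596 V.
(Unloaded: V_out = x·V_CC = 4.58 V.)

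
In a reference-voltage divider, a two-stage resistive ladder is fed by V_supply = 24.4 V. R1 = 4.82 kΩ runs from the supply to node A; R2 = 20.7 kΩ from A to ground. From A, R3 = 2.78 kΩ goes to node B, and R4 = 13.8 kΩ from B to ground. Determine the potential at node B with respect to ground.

Looking into the second stage from A: R3 + R4 = 16.58 kΩ appears in parallel with R2.
Effective lower resistance at A: R2 ‖ 16.58 = 9.206 kΩ.
V_A = 24.4 × 9.206/(4.82 + 9.206) = 16.02 V.
Stage 2 is unloaded, so V_B = V_A · R4/(R3+R4) = 16.02 × 13.8/16.58 = 13.33 V.

V_B ≈ 13.3 V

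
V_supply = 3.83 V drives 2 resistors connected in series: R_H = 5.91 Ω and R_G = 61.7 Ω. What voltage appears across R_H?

ΣR = 5.91 + 61.7 = 67.61 Ω.
By the voltage-divider rule, V = 3.83 × 5.910/67.61 = 0.3348 V.

V ≈ 0.335 V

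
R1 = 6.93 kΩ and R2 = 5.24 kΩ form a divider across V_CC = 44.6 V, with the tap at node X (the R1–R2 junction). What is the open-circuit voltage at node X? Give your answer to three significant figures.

V_th is the unloaded tap voltage: V_CC · R2/(R1+R2) = 44.6 × 0.4306 = 19.20 V.

V_th ≈ 19.2 V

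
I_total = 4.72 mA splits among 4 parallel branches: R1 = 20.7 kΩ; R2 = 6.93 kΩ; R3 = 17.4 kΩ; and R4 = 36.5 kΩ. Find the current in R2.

I ≈ 2.45 mA

Conductances: ΣG = 1/20.7 + 1/6.93 + 1/17.4 + 1/36.5 = 0.2775 (1/kΩ).
By the current-divider rule, I = I_total · G_k/ΣG = 4.72 × 0.5200 = 2.455 mA.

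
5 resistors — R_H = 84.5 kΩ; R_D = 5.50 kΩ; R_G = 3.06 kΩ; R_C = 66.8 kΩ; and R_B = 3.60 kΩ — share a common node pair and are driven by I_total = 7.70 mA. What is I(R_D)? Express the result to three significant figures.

I ≈ 1.72 mA

Conductances: ΣG = 1/84.5 + 1/5.50 + 1/3.06 + 1/66.8 + 1/3.60 = 0.8132 (1/kΩ).
By the current-divider rule, I = I_total · G_k/ΣG = 7.70 × 0.2236 = 1.722 mA.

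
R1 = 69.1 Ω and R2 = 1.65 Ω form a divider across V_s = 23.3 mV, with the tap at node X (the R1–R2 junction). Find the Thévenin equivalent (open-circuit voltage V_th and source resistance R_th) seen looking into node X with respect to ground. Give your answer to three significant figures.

V_th ≈ 0.543 mV, R_th ≈ 1.61 Ω

With X open, the divider is unloaded: V_th = 23.3 × 1.65/70.75 = 0.5434 mV.
With V_s suppressed (replaced by a short), R_th = R1 ‖ R2 = (69.10 × 1.65)/(69.10 + 1.65) = 1.612 Ω.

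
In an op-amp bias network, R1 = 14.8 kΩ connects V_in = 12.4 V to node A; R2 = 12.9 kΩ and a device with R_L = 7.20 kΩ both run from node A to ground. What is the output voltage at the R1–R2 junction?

R2 ‖ R_L = (12.9 × 7.20)/(12.9 + 7.20) = 4.621 kΩ.
Now apply the divider: V_out = 12.4 × 0.2379 = 2.950 V.

V_out ≈ 2.95 V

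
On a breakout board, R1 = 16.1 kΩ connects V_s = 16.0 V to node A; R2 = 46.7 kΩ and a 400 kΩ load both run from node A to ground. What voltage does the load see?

The load sits in parallel with R2, giving an effective lower resistance R2' = R2·R_L/(R2+R_L) = 41.82 kΩ.
Now apply the divider: V_out = 16.0 × 0.7220 = 11.55 V.

V_out ≈ 11.6 V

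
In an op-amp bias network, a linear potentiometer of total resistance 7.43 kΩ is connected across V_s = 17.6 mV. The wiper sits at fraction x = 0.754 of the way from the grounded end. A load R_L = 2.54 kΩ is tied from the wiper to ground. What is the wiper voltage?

The pot divides into 1.828 kΩ above the wiper and 5.602 kΩ below.
Lower segment in parallel with the load: 5.602 ‖ 2.54 = 1.748 kΩ.
Then V_out = V_s · 1.748/(1.828 + 1.748) = 8.603 mV.
(Unloaded: V_out = x·V_s = 13.3 mV.)

V_out ≈ 8.60 mV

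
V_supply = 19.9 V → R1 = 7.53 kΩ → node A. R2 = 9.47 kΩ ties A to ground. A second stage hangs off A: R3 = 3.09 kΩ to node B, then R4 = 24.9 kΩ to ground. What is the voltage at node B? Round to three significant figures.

V_B ≈ 8.58 V

Looking into the second stage from A: R3 + R4 = 27.99 kΩ appears in parallel with R2.
R2 ‖ (R3+R4) = 7.076 kΩ.
So V_A = 19.9 × 0.4845 = 9.641 V.
V_B = V_A × 0.8896 = 8.576 V.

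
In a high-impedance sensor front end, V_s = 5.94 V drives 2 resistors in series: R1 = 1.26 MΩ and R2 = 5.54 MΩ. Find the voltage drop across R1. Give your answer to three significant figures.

Series total: ΣR = 1.26 + 5.54 = 6.800 MΩ.
By the voltage-divider rule, V = 5.94 × 1.260/6.800 = 1.101 V.

V ≈ 1.10 V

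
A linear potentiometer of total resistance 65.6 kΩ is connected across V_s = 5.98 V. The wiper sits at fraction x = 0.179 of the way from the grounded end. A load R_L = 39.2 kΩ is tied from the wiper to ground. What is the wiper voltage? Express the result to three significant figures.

Lower segment x·R_p = 11.74 kΩ; upper segment (1−x)·R_p = 53.86 kΩ.
R_L loads the lower segment: effective lower R = 9.036 kΩ.
Then V_out = V_s · 9.036/(53.86 + 9.036) = 0.8591 V.
(Unloaded: V_out = x·V_s = 1.07 V.)

V_out ≈ 0.859 V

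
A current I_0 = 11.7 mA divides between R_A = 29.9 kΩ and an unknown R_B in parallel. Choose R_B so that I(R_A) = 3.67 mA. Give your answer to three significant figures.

Two-branch current divider: I_A = I_0 · R_B/(R_A + R_B).
3.67/11.7 = R_B/(R_A + R_B) → R_B = R_A · (0.3137)/(1 − 0.3137) = 29.9 × 0.4570 = 13.67 kΩ.

R_B ≈ 13.7 kΩ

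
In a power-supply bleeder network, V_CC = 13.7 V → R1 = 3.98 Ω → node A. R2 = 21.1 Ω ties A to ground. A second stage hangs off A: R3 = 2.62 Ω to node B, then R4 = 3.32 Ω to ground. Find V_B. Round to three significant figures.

V_B ≈ 4.12 V

The second stage (R3 + R4 = 5.940 Ω) loads node A in parallel with R2.
Effective lower resistance at A: R2 ‖ 5.940 = 4.635 Ω.
First divider: V_A = V_CC · 4.635/(3.98 + 4.635) = 7.371 V.
Stage 2 is unloaded, so V_B = V_A · R4/(R3+R4) = 7.371 × 3.32/5.940 = 4.120 V.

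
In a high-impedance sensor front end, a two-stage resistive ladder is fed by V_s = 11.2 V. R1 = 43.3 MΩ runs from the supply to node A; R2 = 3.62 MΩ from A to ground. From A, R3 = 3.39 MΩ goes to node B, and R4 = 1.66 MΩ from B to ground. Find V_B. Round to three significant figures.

V_B ≈ 0.171 V

Node A sees R2 in parallel with the series input of stage 2, R3 + R4 = 5.050 MΩ.
R2 ‖ (R3+R4) = 2.109 MΩ.
So V_A = 11.2 × 0.04643 = 0.5201 V.
Then the unloaded second divider: V_B = V_A × R4/(R3+R4) = 0.5201 × 0.3287 = 0.1710 V.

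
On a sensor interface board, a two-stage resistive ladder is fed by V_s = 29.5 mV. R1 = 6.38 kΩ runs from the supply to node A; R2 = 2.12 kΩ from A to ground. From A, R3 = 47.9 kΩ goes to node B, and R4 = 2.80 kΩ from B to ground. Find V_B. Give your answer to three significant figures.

The second stage (R3 + R4 = 50.70 kΩ) loads node A in parallel with R2.
Effective lower resistance at A: R2 ‖ 50.70 = 2.035 kΩ.
First divider: V_A = V_s · 2.035/(6.38 + 2.035) = 7.134 mV.
Stage 2 is unloaded, so V_B = V_A · R4/(R3+R4) = 7.134 × 2.80/50.70 = 0.3940 mV.

V_B ≈ 0.394 mV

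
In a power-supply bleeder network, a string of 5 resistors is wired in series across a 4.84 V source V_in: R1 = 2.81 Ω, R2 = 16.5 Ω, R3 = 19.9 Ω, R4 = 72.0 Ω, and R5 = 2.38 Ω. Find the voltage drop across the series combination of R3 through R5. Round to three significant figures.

V ≈ 4.02 V

Total series resistance ΣR = 2.81 + 16.5 + 19.9 + 72.0 + 2.38 = 113.6 Ω.
R_{R3..R5} = 19.9 + 72.0 + 2.38 = 94.28 Ω.
Voltage divider: V = V_in · (94.28 / 113.6) = 4.84 × 0.8300 = 4.017 V.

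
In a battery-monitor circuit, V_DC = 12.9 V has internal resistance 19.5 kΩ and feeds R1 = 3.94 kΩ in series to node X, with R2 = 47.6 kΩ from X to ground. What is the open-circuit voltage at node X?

V_th ≈ 8.64 V

R1' = 19.5 + 3.94 = 23.44 kΩ (source resistance + R1).
With X open, the divider is unloaded: V_th = 12.9 × 47.6/71.04 = 8.644 V.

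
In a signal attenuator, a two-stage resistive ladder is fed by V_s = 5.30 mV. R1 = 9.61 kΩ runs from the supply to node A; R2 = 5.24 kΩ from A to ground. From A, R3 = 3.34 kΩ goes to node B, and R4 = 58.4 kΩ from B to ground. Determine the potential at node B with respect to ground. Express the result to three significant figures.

V_B ≈ 1.68 mV

Looking into the second stage from A: R3 + R4 = 61.74 kΩ appears in parallel with R2.
Effective lower resistance at A: R2 ‖ 61.74 = 4.830 kΩ.
V_A = 5.30 × 4.830/(9.61 + 4.830) = 1.773 mV.
Stage 2 is unloaded, so V_B = V_A · R4/(R3+R4) = 1.773 × 58.4/61.74 = 1.677 mV.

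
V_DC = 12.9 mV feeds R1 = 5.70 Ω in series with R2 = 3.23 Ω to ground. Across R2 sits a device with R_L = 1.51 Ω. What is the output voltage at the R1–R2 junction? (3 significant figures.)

V_out ≈ 1.97 mV

The load sits in parallel with R2, giving an effective lower resistance R2' = R2·R_L/(R2+R_L) = 1.029 Ω.
Then V_out = V_DC · R2'/(R1 + R2') = 12.9 × 1.029/6.729 = 1.973 mV.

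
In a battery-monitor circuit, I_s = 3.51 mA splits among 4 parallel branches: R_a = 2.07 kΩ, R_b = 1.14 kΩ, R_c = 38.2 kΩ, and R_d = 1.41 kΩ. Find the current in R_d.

ΣG = 1/2.07 + 1/1.14 + 1/38.2 + 1/1.41 = 2.096.
By the current-divider rule, I = I_s · G_k/ΣG = 3.51 × 0.3384 = 1.188 mA.

I ≈ 1.19 mA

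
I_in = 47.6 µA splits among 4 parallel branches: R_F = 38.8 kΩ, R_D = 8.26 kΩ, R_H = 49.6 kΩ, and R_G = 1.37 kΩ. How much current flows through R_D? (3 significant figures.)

ΣG = 1/38.8 + 1/8.26 + 1/49.6 + 1/1.37 = 0.8969.
By the current-divider rule, I = I_in · G_k/ΣG = 47.6 × 0.1350 = 6.425 µA.

I ≈ 6.42 µA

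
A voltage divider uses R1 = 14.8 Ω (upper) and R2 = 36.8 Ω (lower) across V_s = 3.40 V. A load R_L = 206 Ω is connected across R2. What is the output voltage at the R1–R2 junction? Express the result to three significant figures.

V_out ≈ 2.31 V

The load sits in parallel with R2, giving an effective lower resistance R2' = R2·R_L/(R2+R_L) = 31.22 Ω.
Now apply the divider: V_out = 3.40 × 0.6784 = 2.307 V.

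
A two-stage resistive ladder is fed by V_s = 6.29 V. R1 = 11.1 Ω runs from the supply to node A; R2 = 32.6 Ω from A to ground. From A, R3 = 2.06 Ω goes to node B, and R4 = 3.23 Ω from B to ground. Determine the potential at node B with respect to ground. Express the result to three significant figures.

Node A sees R2 in parallel with the series input of stage 2, R3 + R4 = 5.290 Ω.
Effective lower resistance at A: R2 ‖ 5.290 = 4.551 Ω.
So V_A = 6.29 × 0.2908 = 1.829 V.
Then the unloaded second divider: V_B = V_A × R4/(R3+R4) = 1.829 × 0.6106 = 1.117 V.

V_B ≈ 1.12 V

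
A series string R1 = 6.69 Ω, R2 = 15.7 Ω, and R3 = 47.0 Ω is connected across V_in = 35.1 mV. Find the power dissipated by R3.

P ≈ 12.0 µW

Series current I = V_in/ΣR = 35.1/69.39 = 0.5058 mA.
P(R3) = I²·R3 = (0.5058)² × 47.0 = 12.03 µW.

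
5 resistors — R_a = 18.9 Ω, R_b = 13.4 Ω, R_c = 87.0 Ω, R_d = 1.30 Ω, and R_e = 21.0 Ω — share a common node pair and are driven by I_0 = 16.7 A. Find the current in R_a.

I ≈ 0.924 A

ΣG = 1/18.9 + 1/13.4 + 1/87.0 + 1/1.30 + 1/21.0 = 0.9559.
Current divider: I(R_a) = I_0 · G_k/ΣG = 16.7 × (0.05291/0.9559) = 16.7 × 0.05535 = 0.9244 A.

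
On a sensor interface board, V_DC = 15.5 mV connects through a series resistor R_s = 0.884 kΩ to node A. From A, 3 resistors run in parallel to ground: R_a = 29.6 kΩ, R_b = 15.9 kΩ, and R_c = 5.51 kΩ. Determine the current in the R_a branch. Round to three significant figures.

Parallel bank: R_p = 1/(1/29.6 + 1/15.9 + 1/5.51) = 3.595 kΩ.
V_A by voltage divider: V_A = 15.5 × 3.595/(0.884 + 3.595) = 12.44 mV.
Branch current I = V_A/R_a = 12.44/29.6 = 0.4203 µA.

I ≈ 0.420 µA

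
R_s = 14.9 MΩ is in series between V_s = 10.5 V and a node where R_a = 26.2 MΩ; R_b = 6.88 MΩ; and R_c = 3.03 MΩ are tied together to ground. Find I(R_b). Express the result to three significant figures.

I ≈ 0.176 µA

Combine the parallel branches: R_p = (1/26.2 + 1/6.88 + 1/3.03)⁻¹ = 1.947 MΩ.
Node voltage V_A = V_s · R_p/(R_s + R_p) = 10.5 × 0.1156 = 1.214 V.
I(R_b) = V_A / R_b = 1.214/6.88 = 0.1764 µA.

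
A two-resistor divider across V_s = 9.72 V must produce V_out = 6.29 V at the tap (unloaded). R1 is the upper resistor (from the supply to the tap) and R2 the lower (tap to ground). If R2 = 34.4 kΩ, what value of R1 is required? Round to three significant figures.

R1 ≈ 18.8 kΩ

V_out/V_s = R2/(R1+R2) = 0.6471.
R1 = R2·(1/k − 1) = 34.4 × 0.5453 = 18.76 kΩ.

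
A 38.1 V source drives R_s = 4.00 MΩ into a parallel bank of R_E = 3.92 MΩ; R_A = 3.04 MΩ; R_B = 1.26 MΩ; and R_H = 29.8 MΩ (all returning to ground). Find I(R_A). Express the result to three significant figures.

Combine the parallel branches: R_p = (1/3.92 + 1/3.04 + 1/1.26 + 1/29.8)⁻¹ = 0.7086 MΩ.
Node voltage V_A = V_CC · R_p/(R_s + R_p) = 38.1 × 0.1505 = 5.734 V.
Branch current I = V_A/R_A = 5.734/3.04 = 1.886 µA.
(Check via current divider: I_total = 8.092 µA; share G_k/ΣG = 0.2331 → same result.)

I ≈ 1.89 µA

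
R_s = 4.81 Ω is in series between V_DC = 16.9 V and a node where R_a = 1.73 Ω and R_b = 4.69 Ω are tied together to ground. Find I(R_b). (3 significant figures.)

I ≈ 0.750 A

Parallel bank: R_p = 1/(1/1.73 + 1/4.69) = 1.264 Ω.
V_A = 16.9 × 1.264/6.074 = 3.516 V.
I(R_b) = V_A / R_b = 3.516/4.69 = 0.7498 A.
(Equivalently: I_total = 2.782 A, then current-divider fraction G_k/ΣG = 0.2695.)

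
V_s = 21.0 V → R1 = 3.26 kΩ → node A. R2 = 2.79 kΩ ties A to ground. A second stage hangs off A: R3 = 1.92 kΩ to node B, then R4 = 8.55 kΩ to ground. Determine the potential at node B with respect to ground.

Node A sees R2 in parallel with the series input of stage 2, R3 + R4 = 10.47 kΩ.
Effective lower resistance at A: R2 ‖ 10.47 = 2.203 kΩ.
V_A = 21.0 × 2.203/(3.26 + 2.203) = 8.468 V.
V_B = V_A × 0.8166 = 6.915 V.

V_B ≈ 6.92 V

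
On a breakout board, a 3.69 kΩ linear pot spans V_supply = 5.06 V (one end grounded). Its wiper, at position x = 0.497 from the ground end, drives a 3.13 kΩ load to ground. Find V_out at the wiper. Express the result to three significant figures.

V_out ≈ 1.94 V

The pot divides into 1.856 kΩ above the wiper and 1.834 kΩ below.
(x·R_p) ‖ R_L = 1.156 kΩ.
V_out = 5.06 × 1.156/(1.856 + 1.156) = 1.942 V.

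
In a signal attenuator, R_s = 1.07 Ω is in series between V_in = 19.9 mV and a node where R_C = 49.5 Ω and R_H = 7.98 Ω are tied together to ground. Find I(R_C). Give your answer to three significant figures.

I ≈ 0.348 mA

Combine the parallel branches: R_p = (1/49.5 + 1/7.98)⁻¹ = 6.872 Ω.
Node voltage V_A = V_in · R_p/(R_s + R_p) = 19.9 × 0.8653 = 17.22 mV.
I(R_C) = V_A / R_C = 17.22/49.5 = 0.3479 mA.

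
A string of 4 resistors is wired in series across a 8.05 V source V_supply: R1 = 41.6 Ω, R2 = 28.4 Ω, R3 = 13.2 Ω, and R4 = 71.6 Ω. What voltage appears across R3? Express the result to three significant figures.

Total series resistance ΣR = 41.6 + 28.4 + 13.2 + 71.6 = 154.8 Ω.
By the voltage-divider rule, V = 8.05 × 13.20/154.8 = 0.6864 V.

V ≈ 0.686 V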